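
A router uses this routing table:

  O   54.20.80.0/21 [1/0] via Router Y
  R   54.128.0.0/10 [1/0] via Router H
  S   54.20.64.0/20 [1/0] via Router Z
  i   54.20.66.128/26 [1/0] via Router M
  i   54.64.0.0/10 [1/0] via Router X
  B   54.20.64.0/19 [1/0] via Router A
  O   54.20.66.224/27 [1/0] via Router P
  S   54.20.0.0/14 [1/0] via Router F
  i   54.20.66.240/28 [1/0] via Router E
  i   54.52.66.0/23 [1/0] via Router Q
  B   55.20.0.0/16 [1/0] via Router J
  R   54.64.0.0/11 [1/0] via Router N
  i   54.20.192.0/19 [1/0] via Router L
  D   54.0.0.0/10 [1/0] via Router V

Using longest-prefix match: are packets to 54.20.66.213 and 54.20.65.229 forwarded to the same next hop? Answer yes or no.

54.20.66.213: longest match 54.20.64.0/20 -> Router Z
54.20.65.229: longest match 54.20.64.0/20 -> Router Z

yes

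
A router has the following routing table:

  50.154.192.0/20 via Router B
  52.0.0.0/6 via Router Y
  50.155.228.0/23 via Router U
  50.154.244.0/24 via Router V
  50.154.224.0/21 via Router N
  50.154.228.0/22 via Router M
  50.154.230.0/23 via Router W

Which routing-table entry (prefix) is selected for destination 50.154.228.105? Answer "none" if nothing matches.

Entries matching 50.154.228.105:
  50.154.224.0/21 (50.154.224.0 - 50.154.231.255)
  50.154.228.0/22 (50.154.228.0 - 50.154.231.255)
Most specific is 50.154.228.0/22.

50.154.228.0/22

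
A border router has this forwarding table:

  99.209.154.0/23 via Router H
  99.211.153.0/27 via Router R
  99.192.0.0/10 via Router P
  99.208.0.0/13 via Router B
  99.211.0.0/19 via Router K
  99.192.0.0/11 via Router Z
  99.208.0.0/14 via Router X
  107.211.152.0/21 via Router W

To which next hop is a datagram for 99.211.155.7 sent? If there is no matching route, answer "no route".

Router X

Routes whose prefix contains 99.211.155.7:
  99.192.0.0/10 (99.192.0.0 - 99.255.255.255) -> Router P
  99.192.0.0/11 (99.192.0.0 - 99.223.255.255) -> Router Z
  99.208.0.0/13 (99.208.0.0 - 99.215.255.255) -> Router B
  99.208.0.0/14 (99.208.0.0 - 99.211.255.255) -> Router X
More-specific entries that do NOT match:
  99.211.153.0/27 (99.211.153.0 - 99.211.153.31) does not contain 99.211.155.7
  99.209.154.0/23 (99.209.154.0 - 99.209.155.255) does not contain 99.211.155.7
  107.211.152.0/21 (107.211.152.0 - 107.211.159.255) does not contain 99.211.155.7
  99.211.0.0/19 (99.211.0.0 - 99.211.31.255) does not contain 99.211.155.7
Longest matching prefix is /14 -> next hop Router X.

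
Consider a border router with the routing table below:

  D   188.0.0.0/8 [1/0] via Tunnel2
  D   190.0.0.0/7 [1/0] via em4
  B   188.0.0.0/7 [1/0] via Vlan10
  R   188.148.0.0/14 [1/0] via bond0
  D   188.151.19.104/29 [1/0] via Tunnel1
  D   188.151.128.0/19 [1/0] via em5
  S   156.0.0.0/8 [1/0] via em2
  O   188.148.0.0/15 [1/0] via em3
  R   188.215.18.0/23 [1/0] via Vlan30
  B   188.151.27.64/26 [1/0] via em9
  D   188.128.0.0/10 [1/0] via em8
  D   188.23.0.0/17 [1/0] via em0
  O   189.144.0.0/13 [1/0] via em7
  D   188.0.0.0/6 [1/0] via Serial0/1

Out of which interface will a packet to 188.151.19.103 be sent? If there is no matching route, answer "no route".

Routes whose prefix contains 188.151.19.103:
  188.0.0.0/6 (188.0.0.0 - 191.255.255.255) -> Serial0/1
  188.0.0.0/7 (188.0.0.0 - 189.255.255.255) -> Vlan10
  188.0.0.0/8 (188.0.0.0 - 188.255.255.255) -> Tunnel2
  188.128.0.0/10 (188.128.0.0 - 188.191.255.255) -> em8
  188.148.0.0/14 (188.148.0.0 - 188.151.255.255) -> bond0
More-specific entries that do NOT match:
  188.151.19.104/29 (188.151.19.104 - 188.151.19.111) does not contain 188.151.19.103
  188.151.27.64/26 (188.151.27.64 - 188.151.27.127) does not contain 188.151.19.103
  188.215.18.0/23 (188.215.18.0 - 188.215.19.255) does not contain 188.151.19.103
  188.151.128.0/19 (188.151.128.0 - 188.151.159.255) does not contain 188.151.19.103
  188.23.0.0/17 (188.23.0.0 - 188.23.127.255) does not contain 188.151.19.103
  188.148.0.0/15 (188.148.0.0 - 188.149.255.255) does not contain 188.151.19.103
Longest matching prefix is /14 -> interface bond0.

bond0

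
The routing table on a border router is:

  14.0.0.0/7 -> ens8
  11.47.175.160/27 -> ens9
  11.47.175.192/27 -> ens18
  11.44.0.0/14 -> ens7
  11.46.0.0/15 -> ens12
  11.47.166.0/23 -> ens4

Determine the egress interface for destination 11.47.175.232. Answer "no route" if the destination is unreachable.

Routes whose prefix contains 11.47.175.232:
  11.44.0.0/14 (11.44.0.0 - 11.47.255.255) -> ens7
  11.46.0.0/15 (11.46.0.0 - 11.47.255.255) -> ens12
More-specific entries that do NOT match:
  11.47.175.160/27 (11.47.175.160 - 11.47.175.191) does not contain 11.47.175.232
  11.47.175.192/27 (11.47.175.192 - 11.47.175.223) does not contain 11.47.175.232
  11.47.166.0/23 (11.47.166.0 - 11.47.167.255) does not contain 11.47.175.232
Longest matching prefix is /15 -> interface ens12.

ens12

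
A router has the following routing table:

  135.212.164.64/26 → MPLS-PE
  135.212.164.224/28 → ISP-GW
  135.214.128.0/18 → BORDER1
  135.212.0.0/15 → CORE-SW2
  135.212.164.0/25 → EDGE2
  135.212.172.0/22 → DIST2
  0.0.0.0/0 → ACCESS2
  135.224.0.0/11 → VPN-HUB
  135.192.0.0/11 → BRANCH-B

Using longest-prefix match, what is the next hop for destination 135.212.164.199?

CORE-SW2

Routes whose prefix contains 135.212.164.199:
  0.0.0.0/0 (default, matches everything) -> ACCESS2
  135.192.0.0/11 (135.192.0.0 - 135.223.255.255) -> BRANCH-B
  135.212.0.0/15 (135.212.0.0 - 135.213.255.255) -> CORE-SW2
More-specific entries that do NOT match:
  135.212.164.224/28 (135.212.164.224 - 135.212.164.239) does not contain 135.212.164.199
  135.212.164.64/26 (135.212.164.64 - 135.212.164.127) does not contain 135.212.164.199
  135.212.164.0/25 (135.212.164.0 - 135.212.164.127) does not contain 135.212.164.199
  135.212.172.0/22 (135.212.172.0 - 135.212.175.255) does not contain 135.212.164.199
  135.214.128.0/18 (135.214.128.0 - 135.214.191.255) does not contain 135.212.164.199
Longest matching prefix is /15 -> next hop CORE-SW2.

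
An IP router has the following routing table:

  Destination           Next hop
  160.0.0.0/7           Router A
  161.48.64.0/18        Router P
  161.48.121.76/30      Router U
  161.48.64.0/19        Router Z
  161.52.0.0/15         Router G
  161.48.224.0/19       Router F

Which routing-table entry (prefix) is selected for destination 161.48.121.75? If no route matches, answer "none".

Entries matching 161.48.121.75:
  160.0.0.0/7 (160.0.0.0 - 161.255.255.255)
  161.48.64.0/18 (161.48.64.0 - 161.48.127.255)
Most specific is 161.48.64.0/18.

161.48.64.0/18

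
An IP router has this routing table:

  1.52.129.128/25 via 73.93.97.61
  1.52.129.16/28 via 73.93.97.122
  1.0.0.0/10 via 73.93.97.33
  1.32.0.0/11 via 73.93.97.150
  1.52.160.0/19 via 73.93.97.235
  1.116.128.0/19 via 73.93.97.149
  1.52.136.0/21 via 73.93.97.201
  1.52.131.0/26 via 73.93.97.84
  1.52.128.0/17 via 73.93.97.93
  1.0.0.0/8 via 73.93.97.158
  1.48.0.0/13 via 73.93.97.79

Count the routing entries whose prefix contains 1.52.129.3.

5

Prefixes containing 1.52.129.3:
  1.0.0.0/8 (1.0.0.0 - 1.255.255.255)
  1.0.0.0/10 (1.0.0.0 - 1.63.255.255)
  1.32.0.0/11 (1.32.0.0 - 1.63.255.255)
  1.48.0.0/13 (1.48.0.0 - 1.55.255.255)
  1.52.128.0/17 (1.52.128.0 - 1.52.255.255)
Total matching entries: 5.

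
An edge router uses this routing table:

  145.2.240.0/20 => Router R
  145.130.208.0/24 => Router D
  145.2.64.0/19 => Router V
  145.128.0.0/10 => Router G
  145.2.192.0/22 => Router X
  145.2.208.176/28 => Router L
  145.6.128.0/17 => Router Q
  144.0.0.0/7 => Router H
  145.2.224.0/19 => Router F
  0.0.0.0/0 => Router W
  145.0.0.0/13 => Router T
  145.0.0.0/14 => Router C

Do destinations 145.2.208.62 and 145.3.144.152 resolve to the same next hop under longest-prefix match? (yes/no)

145.2.208.62: longest match 145.0.0.0/14 -> Router C
145.3.144.152: longest match 145.0.0.0/14 -> Router C

yes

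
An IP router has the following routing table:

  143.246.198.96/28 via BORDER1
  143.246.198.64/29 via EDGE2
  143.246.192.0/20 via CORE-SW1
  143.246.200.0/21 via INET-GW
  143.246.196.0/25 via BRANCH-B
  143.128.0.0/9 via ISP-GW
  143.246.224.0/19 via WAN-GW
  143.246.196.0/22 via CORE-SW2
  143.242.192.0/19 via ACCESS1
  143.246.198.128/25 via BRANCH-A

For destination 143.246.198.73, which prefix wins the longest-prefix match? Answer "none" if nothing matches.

Entries matching 143.246.198.73:
  143.128.0.0/9 (143.128.0.0 - 143.255.255.255)
  143.246.192.0/20 (143.246.192.0 - 143.246.207.255)
  143.246.196.0/22 (143.246.196.0 - 143.246.199.255)
Most specific is 143.246.196.0/22.

143.246.196.0/22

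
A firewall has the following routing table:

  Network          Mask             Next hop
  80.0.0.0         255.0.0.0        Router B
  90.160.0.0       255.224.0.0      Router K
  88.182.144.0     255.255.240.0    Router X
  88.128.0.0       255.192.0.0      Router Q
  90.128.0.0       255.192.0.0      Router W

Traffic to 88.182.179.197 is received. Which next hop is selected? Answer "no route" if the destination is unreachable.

Router Q

Routes whose prefix contains 88.182.179.197:
  88.128.0.0/10 (88.128.0.0 - 88.191.255.255) -> Router Q
More-specific entries that do NOT match:
  88.182.144.0/20 (88.182.144.0 - 88.182.159.255) does not contain 88.182.179.197
  90.160.0.0/11 (90.160.0.0 - 90.191.255.255) does not contain 88.182.179.197
Longest matching prefix is /10 -> next hop Router Q.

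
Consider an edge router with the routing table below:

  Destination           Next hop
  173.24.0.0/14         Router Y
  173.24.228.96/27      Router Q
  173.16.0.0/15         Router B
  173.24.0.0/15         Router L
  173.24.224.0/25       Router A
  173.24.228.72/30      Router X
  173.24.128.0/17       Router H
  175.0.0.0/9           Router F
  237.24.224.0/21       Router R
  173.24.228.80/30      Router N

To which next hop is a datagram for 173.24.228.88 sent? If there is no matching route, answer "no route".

Router H

Routes whose prefix contains 173.24.228.88:
  173.24.0.0/14 (173.24.0.0 - 173.27.255.255) -> Router Y
  173.24.0.0/15 (173.24.0.0 - 173.25.255.255) -> Router L
  173.24.128.0/17 (173.24.128.0 - 173.24.255.255) -> Router H
More-specific entries that do NOT match:
  173.24.228.72/30 (173.24.228.72 - 173.24.228.75) does not contain 173.24.228.88
  173.24.228.80/30 (173.24.228.80 - 173.24.228.83) does not contain 173.24.228.88
  173.24.228.96/27 (173.24.228.96 - 173.24.228.127) does not contain 173.24.228.88
  173.24.224.0/25 (173.24.224.0 - 173.24.224.127) does not contain 173.24.228.88
  237.24.224.0/21 (237.24.224.0 - 237.24.231.255) does not contain 173.24.228.88
Longest matching prefix is /17 -> next hop Router H.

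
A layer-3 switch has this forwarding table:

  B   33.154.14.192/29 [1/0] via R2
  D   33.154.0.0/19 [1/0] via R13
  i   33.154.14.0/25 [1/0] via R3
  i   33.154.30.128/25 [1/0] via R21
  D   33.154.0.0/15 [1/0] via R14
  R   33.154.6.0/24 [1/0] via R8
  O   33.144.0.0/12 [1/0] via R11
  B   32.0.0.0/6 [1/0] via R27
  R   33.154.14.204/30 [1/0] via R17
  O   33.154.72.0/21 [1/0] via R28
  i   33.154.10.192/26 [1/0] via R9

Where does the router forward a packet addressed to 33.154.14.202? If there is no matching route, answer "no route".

Routes whose prefix contains 33.154.14.202:
  32.0.0.0/6 (32.0.0.0 - 35.255.255.255) -> R27
  33.144.0.0/12 (33.144.0.0 - 33.159.255.255) -> R11
  33.154.0.0/15 (33.154.0.0 - 33.155.255.255) -> R14
  33.154.0.0/19 (33.154.0.0 - 33.154.31.255) -> R13
More-specific entries that do NOT match:
  33.154.14.204/30 (33.154.14.204 - 33.154.14.207) does not contain 33.154.14.202
  33.154.14.192/29 (33.154.14.192 - 33.154.14.199) does not contain 33.154.14.202
  33.154.10.192/26 (33.154.10.192 - 33.154.10.255) does not contain 33.154.14.202
  33.154.14.0/25 (33.154.14.0 - 33.154.14.127) does not contain 33.154.14.202
  33.154.30.128/25 (33.154.30.128 - 33.154.30.255) does not contain 33.154.14.202
  33.154.6.0/24 (33.154.6.0 - 33.154.6.255) does not contain 33.154.14.202
  33.154.72.0/21 (33.154.72.0 - 33.154.79.255) does not contain 33.154.14.202
Longest matching prefix is /19 -> next hop R13.

R13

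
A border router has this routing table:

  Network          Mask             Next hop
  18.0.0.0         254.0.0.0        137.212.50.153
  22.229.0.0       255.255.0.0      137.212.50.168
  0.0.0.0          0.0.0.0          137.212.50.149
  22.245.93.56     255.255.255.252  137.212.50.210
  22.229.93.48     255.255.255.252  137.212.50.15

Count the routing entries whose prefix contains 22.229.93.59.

Prefixes containing 22.229.93.59:
  0.0.0.0/0 (default, matches everything)
  22.229.0.0/16 (22.229.0.0 - 22.229.255.255)
Total matching entries: 2.

2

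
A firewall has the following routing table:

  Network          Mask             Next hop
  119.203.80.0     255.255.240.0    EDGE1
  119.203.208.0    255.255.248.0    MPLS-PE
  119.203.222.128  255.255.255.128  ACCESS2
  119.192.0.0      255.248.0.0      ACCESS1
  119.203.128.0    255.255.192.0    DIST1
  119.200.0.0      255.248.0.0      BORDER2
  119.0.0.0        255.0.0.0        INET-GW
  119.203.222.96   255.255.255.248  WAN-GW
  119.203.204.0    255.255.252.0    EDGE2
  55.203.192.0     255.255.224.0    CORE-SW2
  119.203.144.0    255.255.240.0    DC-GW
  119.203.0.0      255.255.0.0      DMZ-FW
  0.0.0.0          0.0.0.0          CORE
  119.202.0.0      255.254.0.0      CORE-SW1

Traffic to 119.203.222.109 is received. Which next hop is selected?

DMZ-FW

Routes whose prefix contains 119.203.222.109:
  0.0.0.0/0 (default, matches everything) -> CORE
  119.0.0.0/8 (119.0.0.0 - 119.255.255.255) -> INET-GW
  119.200.0.0/13 (119.200.0.0 - 119.207.255.255) -> BORDER2
  119.202.0.0/15 (119.202.0.0 - 119.203.255.255) -> CORE-SW1
  119.203.0.0/16 (119.203.0.0 - 119.203.255.255) -> DMZ-FW
More-specific entries that do NOT match:
  119.203.222.96/29 (119.203.222.96 - 119.203.222.103) does not contain 119.203.222.109
  119.203.222.128/25 (119.203.222.128 - 119.203.222.255) does not contain 119.203.222.109
  119.203.204.0/22 (119.203.204.0 - 119.203.207.255) does not contain 119.203.222.109
  119.203.208.0/21 (119.203.208.0 - 119.203.215.255) does not contain 119.203.222.109
  119.203.80.0/20 (119.203.80.0 - 119.203.95.255) does not contain 119.203.222.109
  119.203.144.0/20 (119.203.144.0 - 119.203.159.255) does not contain 119.203.222.109
  55.203.192.0/19 (55.203.192.0 - 55.203.223.255) does not contain 119.203.222.109
  119.203.128.0/18 (119.203.128.0 - 119.203.191.255) does not contain 119.203.222.109
Longest matching prefix is /16 -> next hop DMZ-FW.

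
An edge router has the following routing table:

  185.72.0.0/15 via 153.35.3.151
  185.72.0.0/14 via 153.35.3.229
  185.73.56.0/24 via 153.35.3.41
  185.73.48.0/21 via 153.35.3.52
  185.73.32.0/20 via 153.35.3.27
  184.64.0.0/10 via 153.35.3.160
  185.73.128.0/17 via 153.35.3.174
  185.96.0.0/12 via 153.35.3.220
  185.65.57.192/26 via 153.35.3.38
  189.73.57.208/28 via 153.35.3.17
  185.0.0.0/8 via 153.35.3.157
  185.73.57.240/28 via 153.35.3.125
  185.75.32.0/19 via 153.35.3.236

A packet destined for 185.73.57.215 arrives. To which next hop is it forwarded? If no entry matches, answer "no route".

153.35.3.151

Routes whose prefix contains 185.73.57.215:
  185.0.0.0/8 (185.0.0.0 - 185.255.255.255) -> 153.35.3.157
  185.72.0.0/14 (185.72.0.0 - 185.75.255.255) -> 153.35.3.229
  185.72.0.0/15 (185.72.0.0 - 185.73.255.255) -> 153.35.3.151
More-specific entries that do NOT match:
  189.73.57.208/28 (189.73.57.208 - 189.73.57.223) does not contain 185.73.57.215
  185.73.57.240/28 (185.73.57.240 - 185.73.57.255) does not contain 185.73.57.215
  185.65.57.192/26 (185.65.57.192 - 185.65.57.255) does not contain 185.73.57.215
  185.73.56.0/24 (185.73.56.0 - 185.73.56.255) does not contain 185.73.57.215
  185.73.48.0/21 (185.73.48.0 - 185.73.55.255) does not contain 185.73.57.215
  185.73.32.0/20 (185.73.32.0 - 185.73.47.255) does not contain 185.73.57.215
  185.75.32.0/19 (185.75.32.0 - 185.75.63.255) does not contain 185.73.57.215
  185.73.128.0/17 (185.73.128.0 - 185.73.255.255) does not contain 185.73.57.215
Longest matching prefix is /15 -> next hop 153.35.3.151.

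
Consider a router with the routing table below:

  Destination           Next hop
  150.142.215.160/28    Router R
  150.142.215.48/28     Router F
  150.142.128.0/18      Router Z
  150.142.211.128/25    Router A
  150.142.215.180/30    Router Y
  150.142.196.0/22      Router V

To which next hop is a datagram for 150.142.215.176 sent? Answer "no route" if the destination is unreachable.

No entry's prefix contains 150.142.215.176; there is no default route.

no route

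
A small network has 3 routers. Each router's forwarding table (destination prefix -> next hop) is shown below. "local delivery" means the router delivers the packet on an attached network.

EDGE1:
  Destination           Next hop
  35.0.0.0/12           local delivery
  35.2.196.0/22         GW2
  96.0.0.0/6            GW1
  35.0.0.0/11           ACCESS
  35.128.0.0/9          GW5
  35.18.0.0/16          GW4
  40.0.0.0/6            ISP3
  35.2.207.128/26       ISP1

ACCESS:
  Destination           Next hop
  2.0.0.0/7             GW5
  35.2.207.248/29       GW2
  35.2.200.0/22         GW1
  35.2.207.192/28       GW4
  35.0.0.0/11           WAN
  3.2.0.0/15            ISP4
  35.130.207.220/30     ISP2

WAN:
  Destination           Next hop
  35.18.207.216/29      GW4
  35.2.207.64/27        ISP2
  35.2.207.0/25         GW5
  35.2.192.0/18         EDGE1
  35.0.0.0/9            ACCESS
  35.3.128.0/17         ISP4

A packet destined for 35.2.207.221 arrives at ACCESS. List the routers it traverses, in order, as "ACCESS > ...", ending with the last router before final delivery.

ACCESS > WAN > EDGE1

At ACCESS: longest match for 35.2.207.221 is 35.0.0.0/11 -> WAN
At WAN: longest match for 35.2.207.221 is 35.2.192.0/18 -> EDGE1
At EDGE1: longest match for 35.2.207.221 is 35.0.0.0/12 -> local delivery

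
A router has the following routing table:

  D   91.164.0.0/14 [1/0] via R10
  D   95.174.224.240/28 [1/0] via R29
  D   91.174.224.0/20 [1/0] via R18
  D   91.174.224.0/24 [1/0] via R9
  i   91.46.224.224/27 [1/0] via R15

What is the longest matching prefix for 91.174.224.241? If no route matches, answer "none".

91.174.224.0/24

Entries matching 91.174.224.241:
  91.174.224.0/20 (91.174.224.0 - 91.174.239.255)
  91.174.224.0/24 (91.174.224.0 - 91.174.224.255)
Most specific is 91.174.224.0/24.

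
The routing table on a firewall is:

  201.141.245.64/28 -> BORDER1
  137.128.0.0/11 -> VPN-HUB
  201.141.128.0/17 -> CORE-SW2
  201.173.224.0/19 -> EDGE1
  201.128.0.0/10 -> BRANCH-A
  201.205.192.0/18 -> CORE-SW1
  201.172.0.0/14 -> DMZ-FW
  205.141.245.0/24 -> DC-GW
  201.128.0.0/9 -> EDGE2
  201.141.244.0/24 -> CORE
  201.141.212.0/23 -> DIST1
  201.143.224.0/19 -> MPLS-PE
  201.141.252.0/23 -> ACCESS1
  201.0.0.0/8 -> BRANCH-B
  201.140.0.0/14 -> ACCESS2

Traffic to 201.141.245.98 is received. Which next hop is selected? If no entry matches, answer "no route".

CORE-SW2

Routes whose prefix contains 201.141.245.98:
  201.0.0.0/8 (201.0.0.0 - 201.255.255.255) -> BRANCH-B
  201.128.0.0/9 (201.128.0.0 - 201.255.255.255) -> EDGE2
  201.128.0.0/10 (201.128.0.0 - 201.191.255.255) -> BRANCH-A
  201.140.0.0/14 (201.140.0.0 - 201.143.255.255) -> ACCESS2
  201.141.128.0/17 (201.141.128.0 - 201.141.255.255) -> CORE-SW2
More-specific entries that do NOT match:
  201.141.245.64/28 (201.141.245.64 - 201.141.245.79) does not contain 201.141.245.98
  205.141.245.0/24 (205.141.245.0 - 205.141.245.255) does not contain 201.141.245.98
  201.141.244.0/24 (201.141.244.0 - 201.141.244.255) does not contain 201.141.245.98
  201.141.212.0/23 (201.141.212.0 - 201.141.213.255) does not contain 201.141.245.98
  201.141.252.0/23 (201.141.252.0 - 201.141.253.255) does not contain 201.141.245.98
  201.173.224.0/19 (201.173.224.0 - 201.173.255.255) does not contain 201.141.245.98
  201.143.224.0/19 (201.143.224.0 - 201.143.255.255) does not contain 201.141.245.98
  201.205.192.0/18 (201.205.192.0 - 201.205.255.255) does not contain 201.141.245.98
Longest matching prefix is /17 -> next hop CORE-SW2.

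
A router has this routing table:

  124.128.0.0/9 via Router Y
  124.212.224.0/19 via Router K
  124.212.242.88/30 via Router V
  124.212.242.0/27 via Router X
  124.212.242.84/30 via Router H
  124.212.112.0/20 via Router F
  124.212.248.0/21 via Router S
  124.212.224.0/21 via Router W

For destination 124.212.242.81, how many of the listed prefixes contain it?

Prefixes containing 124.212.242.81:
  124.128.0.0/9 (124.128.0.0 - 124.255.255.255)
  124.212.224.0/19 (124.212.224.0 - 124.212.255.255)
Total matching entries: 2.

2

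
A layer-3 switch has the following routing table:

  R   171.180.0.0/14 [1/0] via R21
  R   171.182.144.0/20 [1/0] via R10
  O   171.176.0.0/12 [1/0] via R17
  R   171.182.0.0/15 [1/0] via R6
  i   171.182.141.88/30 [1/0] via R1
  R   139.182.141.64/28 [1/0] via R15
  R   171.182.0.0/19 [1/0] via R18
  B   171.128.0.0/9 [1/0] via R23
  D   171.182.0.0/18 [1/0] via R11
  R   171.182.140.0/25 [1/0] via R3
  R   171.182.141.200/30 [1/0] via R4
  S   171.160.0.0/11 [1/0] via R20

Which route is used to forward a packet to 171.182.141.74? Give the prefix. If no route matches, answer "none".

Entries matching 171.182.141.74:
  171.128.0.0/9 (171.128.0.0 - 171.255.255.255)
  171.160.0.0/11 (171.160.0.0 - 171.191.255.255)
  171.176.0.0/12 (171.176.0.0 - 171.191.255.255)
  171.180.0.0/14 (171.180.0.0 - 171.183.255.255)
  171.182.0.0/15 (171.182.0.0 - 171.183.255.255)
Most specific is 171.182.0.0/15.

171.182.0.0/15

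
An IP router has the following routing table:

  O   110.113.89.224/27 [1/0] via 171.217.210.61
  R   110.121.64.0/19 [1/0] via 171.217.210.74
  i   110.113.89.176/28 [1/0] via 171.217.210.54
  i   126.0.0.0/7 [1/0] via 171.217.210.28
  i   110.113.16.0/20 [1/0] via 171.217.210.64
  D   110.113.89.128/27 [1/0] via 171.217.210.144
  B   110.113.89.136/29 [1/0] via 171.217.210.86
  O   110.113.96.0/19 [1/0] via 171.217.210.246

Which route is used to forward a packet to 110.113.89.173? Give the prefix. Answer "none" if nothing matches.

110.113.89.173 is outside every listed prefix and there is no default route.

none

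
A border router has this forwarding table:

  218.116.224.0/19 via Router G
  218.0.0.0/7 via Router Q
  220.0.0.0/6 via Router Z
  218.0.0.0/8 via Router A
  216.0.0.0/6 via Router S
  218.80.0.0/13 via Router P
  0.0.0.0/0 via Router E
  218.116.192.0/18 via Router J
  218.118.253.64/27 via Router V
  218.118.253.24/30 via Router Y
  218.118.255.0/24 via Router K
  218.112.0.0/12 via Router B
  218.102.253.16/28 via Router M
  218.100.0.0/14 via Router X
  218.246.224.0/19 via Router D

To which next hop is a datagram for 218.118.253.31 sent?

Routes whose prefix contains 218.118.253.31:
  0.0.0.0/0 (default, matches everything) -> Router E
  216.0.0.0/6 (216.0.0.0 - 219.255.255.255) -> Router S
  218.0.0.0/7 (218.0.0.0 - 219.255.255.255) -> Router Q
  218.0.0.0/8 (218.0.0.0 - 218.255.255.255) -> Router A
  218.112.0.0/12 (218.112.0.0 - 218.127.255.255) -> Router B
More-specific entries that do NOT match:
  218.118.253.24/30 (218.118.253.24 - 218.118.253.27) does not contain 218.118.253.31
  218.102.253.16/28 (218.102.253.16 - 218.102.253.31) does not contain 218.118.253.31
  218.118.253.64/27 (218.118.253.64 - 218.118.253.95) does not contain 218.118.253.31
  218.118.255.0/24 (218.118.255.0 - 218.118.255.255) does not contain 218.118.253.31
  218.116.224.0/19 (218.116.224.0 - 218.116.255.255) does not contain 218.118.253.31
  218.246.224.0/19 (218.246.224.0 - 218.246.255.255) does not contain 218.118.253.31
  218.116.192.0/18 (218.116.192.0 - 218.116.255.255) does not contain 218.118.253.31
  218.100.0.0/14 (218.100.0.0 - 218.103.255.255) does not contain 218.118.253.31
  218.80.0.0/13 (218.80.0.0 - 218.87.255.255) does not contain 218.118.253.31
Longest matching prefix is /12 -> next hop Router B.

Router B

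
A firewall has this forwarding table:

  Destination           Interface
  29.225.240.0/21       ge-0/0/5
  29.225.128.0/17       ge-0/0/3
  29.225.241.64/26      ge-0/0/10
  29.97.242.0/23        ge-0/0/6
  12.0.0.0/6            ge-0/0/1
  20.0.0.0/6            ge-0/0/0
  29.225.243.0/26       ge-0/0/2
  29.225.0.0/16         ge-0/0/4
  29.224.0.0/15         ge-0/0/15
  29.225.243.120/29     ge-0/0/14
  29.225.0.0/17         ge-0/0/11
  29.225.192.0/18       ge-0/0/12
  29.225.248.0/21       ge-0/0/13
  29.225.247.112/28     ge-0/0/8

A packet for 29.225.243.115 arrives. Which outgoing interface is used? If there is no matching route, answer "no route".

Routes whose prefix contains 29.225.243.115:
  29.224.0.0/15 (29.224.0.0 - 29.225.255.255) -> ge-0/0/15
  29.225.0.0/16 (29.225.0.0 - 29.225.255.255) -> ge-0/0/4
  29.225.128.0/17 (29.225.128.0 - 29.225.255.255) -> ge-0/0/3
  29.225.192.0/18 (29.225.192.0 - 29.225.255.255) -> ge-0/0/12
  29.225.240.0/21 (29.225.240.0 - 29.225.247.255) -> ge-0/0/5
More-specific entries that do NOT match:
  29.225.243.120/29 (29.225.243.120 - 29.225.243.127) does not contain 29.225.243.115
  29.225.247.112/28 (29.225.247.112 - 29.225.247.127) does not contain 29.225.243.115
  29.225.241.64/26 (29.225.241.64 - 29.225.241.127) does not contain 29.225.243.115
  29.225.243.0/26 (29.225.243.0 - 29.225.243.63) does not contain 29.225.243.115
  29.97.242.0/23 (29.97.242.0 - 29.97.243.255) does not contain 29.225.243.115
Longest matching prefix is /21 -> interface ge-0/0/5.

ge-0/0/5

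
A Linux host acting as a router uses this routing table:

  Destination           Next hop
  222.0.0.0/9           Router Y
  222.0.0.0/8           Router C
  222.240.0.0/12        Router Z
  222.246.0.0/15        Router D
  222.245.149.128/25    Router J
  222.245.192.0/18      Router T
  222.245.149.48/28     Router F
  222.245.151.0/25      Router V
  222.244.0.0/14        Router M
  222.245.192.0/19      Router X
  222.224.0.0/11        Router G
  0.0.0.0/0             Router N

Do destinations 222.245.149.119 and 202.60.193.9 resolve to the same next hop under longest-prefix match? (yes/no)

no

222.245.149.119: longest match 222.244.0.0/14 -> Router M
202.60.193.9: longest match 0.0.0.0/0 -> Router N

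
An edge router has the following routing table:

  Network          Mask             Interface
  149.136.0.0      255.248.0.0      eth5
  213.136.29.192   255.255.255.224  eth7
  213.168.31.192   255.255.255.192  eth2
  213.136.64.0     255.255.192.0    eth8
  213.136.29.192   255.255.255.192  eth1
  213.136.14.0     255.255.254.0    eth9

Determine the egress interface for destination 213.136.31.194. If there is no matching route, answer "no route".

No entry's prefix contains 213.136.31.194; there is no default route.

no route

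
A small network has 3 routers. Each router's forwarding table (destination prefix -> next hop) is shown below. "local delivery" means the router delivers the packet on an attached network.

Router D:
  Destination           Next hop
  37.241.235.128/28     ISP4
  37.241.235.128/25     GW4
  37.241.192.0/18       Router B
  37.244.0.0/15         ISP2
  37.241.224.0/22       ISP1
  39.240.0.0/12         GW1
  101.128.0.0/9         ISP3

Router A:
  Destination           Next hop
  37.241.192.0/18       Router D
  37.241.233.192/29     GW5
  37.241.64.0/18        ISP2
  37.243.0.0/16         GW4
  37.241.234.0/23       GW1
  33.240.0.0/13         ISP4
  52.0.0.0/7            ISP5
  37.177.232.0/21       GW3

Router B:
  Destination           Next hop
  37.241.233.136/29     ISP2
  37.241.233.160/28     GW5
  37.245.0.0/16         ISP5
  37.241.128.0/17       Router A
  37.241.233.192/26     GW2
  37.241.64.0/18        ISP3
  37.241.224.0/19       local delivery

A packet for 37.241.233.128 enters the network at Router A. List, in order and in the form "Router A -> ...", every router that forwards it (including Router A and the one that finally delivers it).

At Router A: longest match for 37.241.233.128 is 37.241.192.0/18 -> Router D
At Router D: longest match for 37.241.233.128 is 37.241.192.0/18 -> Router B
At Router B: longest match for 37.241.233.128 is 37.241.224.0/19 -> local delivery

Router A -> Router D -> Router B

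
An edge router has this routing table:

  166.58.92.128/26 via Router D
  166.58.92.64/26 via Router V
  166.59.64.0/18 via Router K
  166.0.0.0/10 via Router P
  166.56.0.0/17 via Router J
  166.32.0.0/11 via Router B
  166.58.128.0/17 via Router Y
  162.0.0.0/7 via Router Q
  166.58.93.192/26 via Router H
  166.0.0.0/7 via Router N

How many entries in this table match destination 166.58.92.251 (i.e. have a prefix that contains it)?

Prefixes containing 166.58.92.251:
  166.0.0.0/7 (166.0.0.0 - 167.255.255.255)
  166.0.0.0/10 (166.0.0.0 - 166.63.255.255)
  166.32.0.0/11 (166.32.0.0 - 166.63.255.255)
Total matching entries: 3.

3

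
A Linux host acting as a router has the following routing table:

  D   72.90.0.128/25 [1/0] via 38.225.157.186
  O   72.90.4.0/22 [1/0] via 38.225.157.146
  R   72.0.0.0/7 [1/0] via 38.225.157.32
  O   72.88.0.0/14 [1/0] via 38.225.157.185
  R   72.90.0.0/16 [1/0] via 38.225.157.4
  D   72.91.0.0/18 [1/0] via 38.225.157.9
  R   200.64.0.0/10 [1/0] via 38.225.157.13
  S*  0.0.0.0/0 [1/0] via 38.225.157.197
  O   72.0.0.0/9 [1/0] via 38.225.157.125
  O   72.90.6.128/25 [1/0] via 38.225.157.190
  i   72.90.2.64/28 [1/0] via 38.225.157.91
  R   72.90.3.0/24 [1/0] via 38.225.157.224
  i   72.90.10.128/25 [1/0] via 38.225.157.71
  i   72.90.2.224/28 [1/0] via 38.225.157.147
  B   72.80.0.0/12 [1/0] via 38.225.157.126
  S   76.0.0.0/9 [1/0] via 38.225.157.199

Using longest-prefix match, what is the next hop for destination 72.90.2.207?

38.225.157.4

Routes whose prefix contains 72.90.2.207:
  0.0.0.0/0 (default, matches everything) -> 38.225.157.197
  72.0.0.0/7 (72.0.0.0 - 73.255.255.255) -> 38.225.157.32
  72.0.0.0/9 (72.0.0.0 - 72.127.255.255) -> 38.225.157.125
  72.80.0.0/12 (72.80.0.0 - 72.95.255.255) -> 38.225.157.126
  72.88.0.0/14 (72.88.0.0 - 72.91.255.255) -> 38.225.157.185
  72.90.0.0/16 (72.90.0.0 - 72.90.255.255) -> 38.225.157.4
More-specific entries that do NOT match:
  72.90.2.64/28 (72.90.2.64 - 72.90.2.79) does not contain 72.90.2.207
  72.90.2.224/28 (72.90.2.224 - 72.90.2.239) does not contain 72.90.2.207
  72.90.0.128/25 (72.90.0.128 - 72.90.0.255) does not contain 72.90.2.207
  72.90.6.128/25 (72.90.6.128 - 72.90.6.255) does not contain 72.90.2.207
  72.90.10.128/25 (72.90.10.128 - 72.90.10.255) does not contain 72.90.2.207
  72.90.3.0/24 (72.90.3.0 - 72.90.3.255) does not contain 72.90.2.207
  72.90.4.0/22 (72.90.4.0 - 72.90.7.255) does not contain 72.90.2.207
  72.91.0.0/18 (72.91.0.0 - 72.91.63.255) does not contain 72.90.2.207
Longest matching prefix is /16 -> next hop 38.225.157.4.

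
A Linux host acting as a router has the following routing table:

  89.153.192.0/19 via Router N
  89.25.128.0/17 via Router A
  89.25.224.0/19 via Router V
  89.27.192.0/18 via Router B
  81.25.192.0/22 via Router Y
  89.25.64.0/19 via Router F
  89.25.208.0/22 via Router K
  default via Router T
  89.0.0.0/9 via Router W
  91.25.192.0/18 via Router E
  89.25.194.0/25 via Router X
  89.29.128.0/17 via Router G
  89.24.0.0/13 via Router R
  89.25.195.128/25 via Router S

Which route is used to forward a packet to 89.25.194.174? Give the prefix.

89.25.128.0/17

Entries matching 89.25.194.174:
  0.0.0.0/0 (default, matches everything)
  89.0.0.0/9 (89.0.0.0 - 89.127.255.255)
  89.24.0.0/13 (89.24.0.0 - 89.31.255.255)
  89.25.128.0/17 (89.25.128.0 - 89.25.255.255)
Most specific is 89.25.128.0/17.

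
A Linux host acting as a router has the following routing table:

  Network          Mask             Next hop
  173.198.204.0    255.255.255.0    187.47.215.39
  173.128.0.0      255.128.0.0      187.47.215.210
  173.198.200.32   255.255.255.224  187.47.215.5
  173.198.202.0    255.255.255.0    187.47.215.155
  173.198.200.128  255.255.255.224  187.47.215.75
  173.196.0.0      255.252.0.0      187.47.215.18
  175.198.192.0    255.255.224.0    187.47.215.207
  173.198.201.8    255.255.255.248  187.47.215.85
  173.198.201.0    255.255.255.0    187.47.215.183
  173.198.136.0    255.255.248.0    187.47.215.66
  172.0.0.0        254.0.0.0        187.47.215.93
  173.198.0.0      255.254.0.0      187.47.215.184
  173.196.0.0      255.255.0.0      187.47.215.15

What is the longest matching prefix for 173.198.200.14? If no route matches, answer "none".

173.198.0.0/15

Entries matching 173.198.200.14:
  172.0.0.0/7 (172.0.0.0 - 173.255.255.255)
  173.128.0.0/9 (173.128.0.0 - 173.255.255.255)
  173.196.0.0/14 (173.196.0.0 - 173.199.255.255)
  173.198.0.0/15 (173.198.0.0 - 173.199.255.255)
Most specific is 173.198.0.0/15.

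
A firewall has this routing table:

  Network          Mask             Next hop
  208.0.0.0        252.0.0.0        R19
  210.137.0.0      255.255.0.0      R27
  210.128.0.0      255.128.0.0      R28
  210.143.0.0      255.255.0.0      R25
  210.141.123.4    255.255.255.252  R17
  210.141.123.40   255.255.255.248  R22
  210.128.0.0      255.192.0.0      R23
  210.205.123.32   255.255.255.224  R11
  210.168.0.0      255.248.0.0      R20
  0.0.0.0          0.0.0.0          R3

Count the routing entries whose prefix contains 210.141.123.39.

4

Prefixes containing 210.141.123.39:
  0.0.0.0/0 (default, matches everything)
  208.0.0.0/6 (208.0.0.0 - 211.255.255.255)
  210.128.0.0/9 (210.128.0.0 - 210.255.255.255)
  210.128.0.0/10 (210.128.0.0 - 210.191.255.255)
Total matching entries: 4.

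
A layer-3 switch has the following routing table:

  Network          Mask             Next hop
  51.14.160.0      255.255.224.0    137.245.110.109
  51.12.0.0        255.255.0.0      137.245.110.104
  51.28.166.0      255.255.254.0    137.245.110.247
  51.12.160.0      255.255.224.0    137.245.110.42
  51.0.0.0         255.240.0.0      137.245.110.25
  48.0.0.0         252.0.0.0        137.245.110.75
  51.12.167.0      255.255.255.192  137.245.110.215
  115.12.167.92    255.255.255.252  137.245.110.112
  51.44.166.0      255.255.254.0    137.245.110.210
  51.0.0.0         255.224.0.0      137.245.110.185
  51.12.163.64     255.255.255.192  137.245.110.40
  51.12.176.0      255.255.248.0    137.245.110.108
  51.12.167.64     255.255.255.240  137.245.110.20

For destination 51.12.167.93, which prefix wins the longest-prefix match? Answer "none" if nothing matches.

Entries matching 51.12.167.93:
  48.0.0.0/6 (48.0.0.0 - 51.255.255.255)
  51.0.0.0/11 (51.0.0.0 - 51.31.255.255)
  51.0.0.0/12 (51.0.0.0 - 51.15.255.255)
  51.12.0.0/16 (51.12.0.0 - 51.12.255.255)
  51.12.160.0/19 (51.12.160.0 - 51.12.191.255)
Most specific is 51.12.160.0/19.

51.12.160.0/19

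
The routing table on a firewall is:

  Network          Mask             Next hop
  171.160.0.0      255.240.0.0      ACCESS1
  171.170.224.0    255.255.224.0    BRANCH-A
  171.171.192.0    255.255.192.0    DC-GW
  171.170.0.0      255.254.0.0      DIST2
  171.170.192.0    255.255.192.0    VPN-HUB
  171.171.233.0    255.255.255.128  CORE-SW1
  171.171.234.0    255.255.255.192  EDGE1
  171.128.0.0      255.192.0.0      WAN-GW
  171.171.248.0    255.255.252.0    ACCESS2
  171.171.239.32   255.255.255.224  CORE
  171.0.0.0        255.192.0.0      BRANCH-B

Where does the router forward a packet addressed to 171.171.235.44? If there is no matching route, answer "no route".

DC-GW

Routes whose prefix contains 171.171.235.44:
  171.128.0.0/10 (171.128.0.0 - 171.191.255.255) -> WAN-GW
  171.160.0.0/12 (171.160.0.0 - 171.175.255.255) -> ACCESS1
  171.170.0.0/15 (171.170.0.0 - 171.171.255.255) -> DIST2
  171.171.192.0/18 (171.171.192.0 - 171.171.255.255) -> DC-GW
More-specific entries that do NOT match:
  171.171.239.32/27 (171.171.239.32 - 171.171.239.63) does not contain 171.171.235.44
  171.171.234.0/26 (171.171.234.0 - 171.171.234.63) does not contain 171.171.235.44
  171.171.233.0/25 (171.171.233.0 - 171.171.233.127) does not contain 171.171.235.44
  171.171.248.0/22 (171.171.248.0 - 171.171.251.255) does not contain 171.171.235.44
  171.170.224.0/19 (171.170.224.0 - 171.170.255.255) does not contain 171.171.235.44
Longest matching prefix is /18 -> next hop DC-GW.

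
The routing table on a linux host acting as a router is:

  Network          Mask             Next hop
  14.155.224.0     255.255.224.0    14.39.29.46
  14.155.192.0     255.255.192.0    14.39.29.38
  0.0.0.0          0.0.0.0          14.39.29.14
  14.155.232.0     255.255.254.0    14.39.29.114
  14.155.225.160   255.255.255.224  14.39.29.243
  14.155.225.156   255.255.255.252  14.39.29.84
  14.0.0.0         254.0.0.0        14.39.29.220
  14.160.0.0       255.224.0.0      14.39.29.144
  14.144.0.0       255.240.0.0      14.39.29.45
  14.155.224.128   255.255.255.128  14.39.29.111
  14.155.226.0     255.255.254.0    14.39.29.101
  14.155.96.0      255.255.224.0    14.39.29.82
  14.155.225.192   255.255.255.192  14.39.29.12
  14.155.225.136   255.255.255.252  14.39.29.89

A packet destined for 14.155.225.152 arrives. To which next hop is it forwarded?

14.39.29.46

Routes whose prefix contains 14.155.225.152:
  0.0.0.0/0 (default, matches everything) -> 14.39.29.14
  14.0.0.0/7 (14.0.0.0 - 15.255.255.255) -> 14.39.29.220
  14.144.0.0/12 (14.144.0.0 - 14.159.255.255) -> 14.39.29.45
  14.155.192.0/18 (14.155.192.0 - 14.155.255.255) -> 14.39.29.38
  14.155.224.0/19 (14.155.224.0 - 14.155.255.255) -> 14.39.29.46
More-specific entries that do NOT match:
  14.155.225.156/30 (14.155.225.156 - 14.155.225.159) does not contain 14.155.225.152
  14.155.225.136/30 (14.155.225.136 - 14.155.225.139) does not contain 14.155.225.152
  14.155.225.160/27 (14.155.225.160 - 14.155.225.191) does not contain 14.155.225.152
  14.155.225.192/26 (14.155.225.192 - 14.155.225.255) does not contain 14.155.225.152
  14.155.224.128/25 (14.155.224.128 - 14.155.224.255) does not contain 14.155.225.152
  14.155.232.0/23 (14.155.232.0 - 14.155.233.255) does not contain 14.155.225.152
  14.155.226.0/23 (14.155.226.0 - 14.155.227.255) does not contain 14.155.225.152
Longest matching prefix is /19 -> next hop 14.39.29.46.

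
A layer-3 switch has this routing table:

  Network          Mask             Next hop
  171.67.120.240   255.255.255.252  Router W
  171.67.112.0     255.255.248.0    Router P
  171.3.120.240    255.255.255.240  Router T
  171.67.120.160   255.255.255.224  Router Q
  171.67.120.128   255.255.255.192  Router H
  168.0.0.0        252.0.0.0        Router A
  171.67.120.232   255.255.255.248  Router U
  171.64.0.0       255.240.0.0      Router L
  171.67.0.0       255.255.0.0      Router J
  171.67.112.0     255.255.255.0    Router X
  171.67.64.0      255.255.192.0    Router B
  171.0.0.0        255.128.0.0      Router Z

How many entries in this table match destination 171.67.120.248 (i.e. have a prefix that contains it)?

5

Prefixes containing 171.67.120.248:
  168.0.0.0/6 (168.0.0.0 - 171.255.255.255)
  171.0.0.0/9 (171.0.0.0 - 171.127.255.255)
  171.64.0.0/12 (171.64.0.0 - 171.79.255.255)
  171.67.0.0/16 (171.67.0.0 - 171.67.255.255)
  171.67.64.0/18 (171.67.64.0 - 171.67.127.255)
Total matching entries: 5.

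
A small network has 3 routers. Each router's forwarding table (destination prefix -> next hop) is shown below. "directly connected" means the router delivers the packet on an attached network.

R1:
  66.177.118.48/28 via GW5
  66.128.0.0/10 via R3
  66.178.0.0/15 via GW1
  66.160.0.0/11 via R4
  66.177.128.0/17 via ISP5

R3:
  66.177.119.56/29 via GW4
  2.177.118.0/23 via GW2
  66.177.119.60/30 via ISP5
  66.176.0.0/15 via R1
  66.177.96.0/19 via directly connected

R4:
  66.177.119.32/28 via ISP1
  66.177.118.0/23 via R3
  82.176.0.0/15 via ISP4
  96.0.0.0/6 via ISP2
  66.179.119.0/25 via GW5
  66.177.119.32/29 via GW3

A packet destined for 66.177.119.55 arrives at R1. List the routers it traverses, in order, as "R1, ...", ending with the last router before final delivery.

R1, R4, R3

At R1: longest match for 66.177.119.55 is 66.160.0.0/11 -> R4
At R4: longest match for 66.177.119.55 is 66.177.118.0/23 -> R3
At R3: longest match for 66.177.119.55 is 66.177.96.0/19 -> directly connected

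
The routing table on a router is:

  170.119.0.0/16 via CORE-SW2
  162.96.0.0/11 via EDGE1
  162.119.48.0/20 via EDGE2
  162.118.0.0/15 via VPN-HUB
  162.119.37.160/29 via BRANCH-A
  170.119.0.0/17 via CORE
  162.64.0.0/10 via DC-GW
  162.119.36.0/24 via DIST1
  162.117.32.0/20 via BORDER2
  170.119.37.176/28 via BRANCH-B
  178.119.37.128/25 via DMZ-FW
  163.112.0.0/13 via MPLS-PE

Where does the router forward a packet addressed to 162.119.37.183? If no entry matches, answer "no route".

VPN-HUB

Routes whose prefix contains 162.119.37.183:
  162.64.0.0/10 (162.64.0.0 - 162.127.255.255) -> DC-GW
  162.96.0.0/11 (162.96.0.0 - 162.127.255.255) -> EDGE1
  162.118.0.0/15 (162.118.0.0 - 162.119.255.255) -> VPN-HUB
More-specific entries that do NOT match:
  162.119.37.160/29 (162.119.37.160 - 162.119.37.167) does not contain 162.119.37.183
  170.119.37.176/28 (170.119.37.176 - 170.119.37.191) does not contain 162.119.37.183
  178.119.37.128/25 (178.119.37.128 - 178.119.37.255) does not contain 162.119.37.183
  162.119.36.0/24 (162.119.36.0 - 162.119.36.255) does not contain 162.119.37.183
  162.119.48.0/20 (162.119.48.0 - 162.119.63.255) does not contain 162.119.37.183
  162.117.32.0/20 (162.117.32.0 - 162.117.47.255) does not contain 162.119.37.183
  170.119.0.0/17 (170.119.0.0 - 170.119.127.255) does not contain 162.119.37.183
  170.119.0.0/16 (170.119.0.0 - 170.119.255.255) does not contain 162.119.37.183
Longest matching prefix is /15 -> next hop VPN-HUB.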